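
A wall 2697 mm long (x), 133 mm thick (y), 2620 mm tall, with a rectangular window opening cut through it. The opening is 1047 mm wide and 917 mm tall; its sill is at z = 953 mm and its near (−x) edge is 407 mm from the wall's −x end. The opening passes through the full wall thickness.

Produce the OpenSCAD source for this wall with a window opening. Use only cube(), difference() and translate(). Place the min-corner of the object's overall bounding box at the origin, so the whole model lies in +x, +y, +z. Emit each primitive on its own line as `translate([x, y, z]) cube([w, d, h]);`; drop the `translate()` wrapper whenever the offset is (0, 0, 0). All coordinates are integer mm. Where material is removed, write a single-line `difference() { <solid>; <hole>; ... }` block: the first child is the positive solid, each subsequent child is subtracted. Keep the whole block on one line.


difference() { cube([2697, 133, 2620]); translate([407, 0, 953]) cube([1047, 133, 917]); }


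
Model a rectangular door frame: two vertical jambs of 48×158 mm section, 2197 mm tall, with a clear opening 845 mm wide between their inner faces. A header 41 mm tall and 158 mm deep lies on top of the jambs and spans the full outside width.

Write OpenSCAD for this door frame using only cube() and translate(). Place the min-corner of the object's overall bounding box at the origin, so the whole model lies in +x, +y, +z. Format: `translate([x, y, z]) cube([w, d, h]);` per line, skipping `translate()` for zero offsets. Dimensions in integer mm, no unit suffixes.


cube([48, 158, 2197]);
translate([893, 0, 0]) cube([48, 158, 2197]);
translate([0, 0, 2197]) cube([941, 158, 41]);


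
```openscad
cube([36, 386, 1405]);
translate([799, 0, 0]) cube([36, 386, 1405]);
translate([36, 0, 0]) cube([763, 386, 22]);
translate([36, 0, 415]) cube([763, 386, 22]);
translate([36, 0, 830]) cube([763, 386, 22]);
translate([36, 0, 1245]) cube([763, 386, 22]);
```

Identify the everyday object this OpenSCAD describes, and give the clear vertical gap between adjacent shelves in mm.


A bookshelf. The clear shelf gap is 393 mm.

Two tall side panels with 4 horizontal boards between them — a bookshelf. The first two shelf undersides are at z = 0 and z = 415; with shelf thickness 22, the clear gap is 415 − 0 − 22 = 393 mm.


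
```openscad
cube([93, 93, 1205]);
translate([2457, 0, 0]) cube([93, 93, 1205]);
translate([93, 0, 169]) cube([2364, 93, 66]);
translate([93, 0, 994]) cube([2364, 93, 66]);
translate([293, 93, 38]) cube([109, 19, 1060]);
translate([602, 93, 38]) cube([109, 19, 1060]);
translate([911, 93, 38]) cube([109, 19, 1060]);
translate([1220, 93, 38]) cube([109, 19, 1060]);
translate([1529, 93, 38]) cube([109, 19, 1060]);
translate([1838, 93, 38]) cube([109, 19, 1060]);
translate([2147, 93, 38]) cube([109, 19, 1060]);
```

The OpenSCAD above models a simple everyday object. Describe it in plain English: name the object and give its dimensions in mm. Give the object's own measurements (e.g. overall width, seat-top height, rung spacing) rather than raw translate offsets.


A fence section. Two 93×93 mm posts, 1205 mm tall, stand on the floor with a clear span of 2364 mm between their inner faces. Two horizontal rails of 93×66 mm section span the gap between the posts with their undersides at z = 169 mm and z = 994 mm, flush with the posts' −y face. 7 pickets, each 109 mm wide, 19 mm thick and 1060 mm tall, are fixed to the +y face of the rails with their bottoms at z = 38 mm, spaced across the span with a 200 mm gap after the −x post and between neighbouring pickets, with 201 mm left before the +x post.


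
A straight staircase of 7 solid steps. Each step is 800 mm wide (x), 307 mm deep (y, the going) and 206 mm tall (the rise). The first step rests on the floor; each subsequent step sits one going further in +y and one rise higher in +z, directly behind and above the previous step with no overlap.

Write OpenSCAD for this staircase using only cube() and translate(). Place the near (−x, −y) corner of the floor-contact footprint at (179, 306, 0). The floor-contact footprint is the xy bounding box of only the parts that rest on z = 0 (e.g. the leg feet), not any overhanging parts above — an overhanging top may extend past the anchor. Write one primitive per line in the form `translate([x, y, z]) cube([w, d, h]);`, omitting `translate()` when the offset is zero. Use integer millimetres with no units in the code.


translate([179, 306, 0]) cube([800, 307, 206]);
translate([179, 613, 206]) cube([800, 307, 206]);
translate([179, 920, 412]) cube([800, 307, 206]);
translate([179, 1227, 618]) cube([800, 307, 206]);
translate([179, 1534, 824]) cube([800, 307, 206]);
translate([179, 1841, 1030]) cube([800, 307, 206]);
translate([179, 2148, 1236]) cube([800, 307, 206]);


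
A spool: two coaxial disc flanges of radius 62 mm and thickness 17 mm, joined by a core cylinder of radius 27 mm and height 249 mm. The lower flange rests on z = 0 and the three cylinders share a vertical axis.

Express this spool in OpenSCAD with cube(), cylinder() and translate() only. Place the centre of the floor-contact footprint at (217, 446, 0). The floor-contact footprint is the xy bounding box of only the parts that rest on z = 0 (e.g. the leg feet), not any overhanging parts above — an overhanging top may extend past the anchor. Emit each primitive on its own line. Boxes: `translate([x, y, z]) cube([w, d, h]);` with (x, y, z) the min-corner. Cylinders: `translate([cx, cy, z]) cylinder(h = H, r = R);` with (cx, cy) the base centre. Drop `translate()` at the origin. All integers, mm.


translate([217, 446, 0]) cylinder(h = 17, r = 62);
translate([217, 446, 17]) cylinder(h = 249, r = 27);
translate([217, 446, 266]) cylinder(h = 17, r = 62);


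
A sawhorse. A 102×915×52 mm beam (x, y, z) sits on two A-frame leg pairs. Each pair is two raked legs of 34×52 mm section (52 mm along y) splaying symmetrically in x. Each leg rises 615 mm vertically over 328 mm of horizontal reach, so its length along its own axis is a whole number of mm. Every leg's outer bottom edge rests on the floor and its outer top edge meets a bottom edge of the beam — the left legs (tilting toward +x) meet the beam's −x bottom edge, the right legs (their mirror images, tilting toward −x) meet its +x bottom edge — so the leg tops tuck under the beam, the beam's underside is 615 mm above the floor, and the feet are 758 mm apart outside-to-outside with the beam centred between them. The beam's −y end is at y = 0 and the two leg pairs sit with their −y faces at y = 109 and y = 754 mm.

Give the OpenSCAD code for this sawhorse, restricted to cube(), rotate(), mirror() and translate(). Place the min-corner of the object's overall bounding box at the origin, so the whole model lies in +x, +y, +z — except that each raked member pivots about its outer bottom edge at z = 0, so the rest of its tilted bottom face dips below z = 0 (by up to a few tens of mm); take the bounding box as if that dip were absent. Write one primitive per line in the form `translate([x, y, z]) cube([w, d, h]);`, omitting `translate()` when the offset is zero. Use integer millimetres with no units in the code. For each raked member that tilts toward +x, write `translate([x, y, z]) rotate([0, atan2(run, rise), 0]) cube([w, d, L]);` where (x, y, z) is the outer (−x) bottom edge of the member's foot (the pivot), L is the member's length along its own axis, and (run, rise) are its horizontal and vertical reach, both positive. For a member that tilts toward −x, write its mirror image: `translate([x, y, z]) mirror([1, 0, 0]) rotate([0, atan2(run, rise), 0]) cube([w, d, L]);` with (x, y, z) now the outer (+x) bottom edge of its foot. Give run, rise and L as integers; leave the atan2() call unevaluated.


// leg length = √(328² + 615²) = 697
// right-leg outer foot x = 2·328 + 102 = 758
// beam min-corner = (328, 0, 615)
translate([328, 0, 615]) cube([102, 915, 52]);
translate([0, 109, 0]) rotate([0, atan2(328, 615), 0]) cube([34, 52, 697]);
translate([758, 109, 0]) mirror([1, 0, 0]) rotate([0, atan2(328, 615), 0]) cube([34, 52, 697]);
translate([0, 754, 0]) rotate([0, atan2(328, 615), 0]) cube([34, 52, 697]);
translate([758, 754, 0]) mirror([1, 0, 0]) rotate([0, atan2(328, 615), 0]) cube([34, 52, 697]);


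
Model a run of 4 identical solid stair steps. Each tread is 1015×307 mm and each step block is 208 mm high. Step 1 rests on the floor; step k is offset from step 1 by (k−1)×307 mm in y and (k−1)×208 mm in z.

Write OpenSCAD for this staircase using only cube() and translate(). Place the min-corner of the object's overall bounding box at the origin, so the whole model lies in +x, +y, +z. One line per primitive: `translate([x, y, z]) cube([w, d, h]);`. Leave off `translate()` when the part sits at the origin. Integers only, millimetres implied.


cube([1015, 307, 208]);
translate([0, 307, 208]) cube([1015, 307, 208]);
translate([0, 614, 416]) cube([1015, 307, 208]);
translate([0, 921, 624]) cube([1015, 307, 208]);


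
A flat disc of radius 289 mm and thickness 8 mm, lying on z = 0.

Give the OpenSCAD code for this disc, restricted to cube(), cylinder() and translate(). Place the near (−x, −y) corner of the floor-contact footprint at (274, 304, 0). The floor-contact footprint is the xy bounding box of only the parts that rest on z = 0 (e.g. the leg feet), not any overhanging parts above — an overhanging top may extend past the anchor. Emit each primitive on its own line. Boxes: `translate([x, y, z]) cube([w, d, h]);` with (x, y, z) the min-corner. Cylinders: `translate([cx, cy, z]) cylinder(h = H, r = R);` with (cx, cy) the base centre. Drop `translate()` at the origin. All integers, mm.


translate([563, 593, 0]) cylinder(h = 8, r = 289);


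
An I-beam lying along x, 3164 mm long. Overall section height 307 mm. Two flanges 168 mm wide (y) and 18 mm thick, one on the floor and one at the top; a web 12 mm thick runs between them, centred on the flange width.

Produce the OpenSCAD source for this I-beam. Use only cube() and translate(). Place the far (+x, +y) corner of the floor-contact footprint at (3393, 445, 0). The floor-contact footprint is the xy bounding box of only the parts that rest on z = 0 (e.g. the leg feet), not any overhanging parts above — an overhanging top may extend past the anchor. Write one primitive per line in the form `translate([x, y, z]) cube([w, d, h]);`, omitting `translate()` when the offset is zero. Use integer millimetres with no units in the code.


translate([229, 277, 0]) cube([3164, 168, 18]);
translate([229, 355, 18]) cube([3164, 12, 271]);
translate([229, 277, 289]) cube([3164, 168, 18]);


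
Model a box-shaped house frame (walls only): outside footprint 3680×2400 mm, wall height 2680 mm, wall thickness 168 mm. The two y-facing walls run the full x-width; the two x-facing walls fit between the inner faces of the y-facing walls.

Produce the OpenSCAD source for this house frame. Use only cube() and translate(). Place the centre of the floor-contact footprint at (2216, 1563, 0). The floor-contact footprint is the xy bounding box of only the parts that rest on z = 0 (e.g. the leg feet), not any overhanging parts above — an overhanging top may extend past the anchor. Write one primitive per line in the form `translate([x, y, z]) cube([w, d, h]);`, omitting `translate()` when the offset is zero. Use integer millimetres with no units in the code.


translate([376, 363, 0]) cube([3680, 168, 2680]);
translate([376, 2595, 0]) cube([3680, 168, 2680]);
translate([376, 531, 0]) cube([168, 2064, 2680]);
translate([3888, 531, 0]) cube([168, 2064, 2680]);


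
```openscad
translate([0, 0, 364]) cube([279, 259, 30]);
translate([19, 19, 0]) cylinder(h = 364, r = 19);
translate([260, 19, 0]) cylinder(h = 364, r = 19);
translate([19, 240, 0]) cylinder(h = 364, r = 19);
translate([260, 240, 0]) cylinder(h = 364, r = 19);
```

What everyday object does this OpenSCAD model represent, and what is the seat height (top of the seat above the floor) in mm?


A stool. The seat height is 394 mm.

A 279×259×30 slab at z = 364 on four corner cylinders — a stool. The seat top is 364 + 30 = 394 mm.


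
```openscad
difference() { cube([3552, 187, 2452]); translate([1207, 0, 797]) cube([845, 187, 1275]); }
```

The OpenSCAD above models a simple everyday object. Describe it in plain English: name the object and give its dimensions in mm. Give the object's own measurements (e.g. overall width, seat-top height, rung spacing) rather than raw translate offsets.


A wall 3552 mm long (x), 187 mm thick (y), 2452 mm tall, with a rectangular window opening cut through it. The opening is 845 mm wide and 1275 mm tall; its sill is at z = 797 mm and its near (−x) edge is 1207 mm from the wall's −x end. The opening passes through the full wall thickness.


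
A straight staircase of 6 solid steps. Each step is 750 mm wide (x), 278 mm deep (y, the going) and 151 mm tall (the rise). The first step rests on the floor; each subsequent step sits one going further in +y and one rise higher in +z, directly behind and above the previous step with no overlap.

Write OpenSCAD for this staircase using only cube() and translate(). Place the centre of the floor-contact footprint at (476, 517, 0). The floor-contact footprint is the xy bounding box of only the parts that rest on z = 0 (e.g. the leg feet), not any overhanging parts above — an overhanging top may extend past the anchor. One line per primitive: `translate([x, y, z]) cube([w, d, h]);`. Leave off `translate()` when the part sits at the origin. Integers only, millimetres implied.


translate([101, 378, 0]) cube([750, 278, 151]);
translate([101, 656, 151]) cube([750, 278, 151]);
translate([101, 934, 302]) cube([750, 278, 151]);
translate([101, 1212, 453]) cube([750, 278, 151]);
translate([101, 1490, 604]) cube([750, 278, 151]);
translate([101, 1768, 755]) cube([750, 278, 151]);


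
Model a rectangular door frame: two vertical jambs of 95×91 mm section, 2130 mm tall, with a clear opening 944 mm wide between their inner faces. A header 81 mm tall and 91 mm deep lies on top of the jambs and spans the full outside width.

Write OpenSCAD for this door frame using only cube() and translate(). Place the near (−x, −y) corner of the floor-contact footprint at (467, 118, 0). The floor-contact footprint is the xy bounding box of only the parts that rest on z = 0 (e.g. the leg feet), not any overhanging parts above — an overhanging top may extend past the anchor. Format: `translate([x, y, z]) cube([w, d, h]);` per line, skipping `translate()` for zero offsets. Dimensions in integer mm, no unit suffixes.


translate([467, 118, 0]) cube([95, 91, 2130]);
translate([1506, 118, 0]) cube([95, 91, 2130]);
translate([467, 118, 2130]) cube([1134, 91, 81]);


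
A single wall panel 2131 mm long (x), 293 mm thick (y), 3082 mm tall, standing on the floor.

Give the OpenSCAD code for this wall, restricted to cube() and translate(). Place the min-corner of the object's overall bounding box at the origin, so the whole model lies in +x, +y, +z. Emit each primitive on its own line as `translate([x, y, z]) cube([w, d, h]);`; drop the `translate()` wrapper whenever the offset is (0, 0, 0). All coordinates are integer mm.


cube([2131, 293, 3082]);


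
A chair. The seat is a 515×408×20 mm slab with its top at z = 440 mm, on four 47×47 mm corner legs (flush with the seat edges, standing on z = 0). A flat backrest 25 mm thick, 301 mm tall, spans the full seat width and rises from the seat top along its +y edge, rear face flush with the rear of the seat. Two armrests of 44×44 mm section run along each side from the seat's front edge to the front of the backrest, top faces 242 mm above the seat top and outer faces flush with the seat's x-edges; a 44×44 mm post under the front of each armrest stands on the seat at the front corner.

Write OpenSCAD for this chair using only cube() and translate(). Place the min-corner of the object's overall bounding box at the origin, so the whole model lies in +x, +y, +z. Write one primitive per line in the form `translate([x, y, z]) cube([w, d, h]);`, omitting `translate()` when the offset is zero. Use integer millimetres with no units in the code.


translate([0, 0, 420]) cube([515, 408, 20]);
cube([47, 47, 420]);
translate([468, 0, 0]) cube([47, 47, 420]);
translate([0, 361, 0]) cube([47, 47, 420]);
translate([468, 361, 0]) cube([47, 47, 420]);
translate([0, 383, 440]) cube([515, 25, 301]);
translate([0, 0, 638]) cube([44, 383, 44]);
translate([471, 0, 638]) cube([44, 383, 44]);
translate([0, 0, 440]) cube([44, 44, 198]);
translate([471, 0, 440]) cube([44, 44, 198]);


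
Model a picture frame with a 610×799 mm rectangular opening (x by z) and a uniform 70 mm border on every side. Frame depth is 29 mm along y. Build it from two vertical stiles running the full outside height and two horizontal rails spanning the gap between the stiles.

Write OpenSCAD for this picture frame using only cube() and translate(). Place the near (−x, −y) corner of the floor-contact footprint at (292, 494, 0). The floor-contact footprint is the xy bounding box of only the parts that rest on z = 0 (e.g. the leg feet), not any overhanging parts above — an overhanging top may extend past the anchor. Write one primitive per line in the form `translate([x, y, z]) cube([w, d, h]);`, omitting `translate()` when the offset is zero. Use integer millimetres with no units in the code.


translate([292, 494, 0]) cube([70, 29, 939]);
translate([972, 494, 0]) cube([70, 29, 939]);
translate([362, 494, 0]) cube([610, 29, 70]);
translate([362, 494, 869]) cube([610, 29, 70]);


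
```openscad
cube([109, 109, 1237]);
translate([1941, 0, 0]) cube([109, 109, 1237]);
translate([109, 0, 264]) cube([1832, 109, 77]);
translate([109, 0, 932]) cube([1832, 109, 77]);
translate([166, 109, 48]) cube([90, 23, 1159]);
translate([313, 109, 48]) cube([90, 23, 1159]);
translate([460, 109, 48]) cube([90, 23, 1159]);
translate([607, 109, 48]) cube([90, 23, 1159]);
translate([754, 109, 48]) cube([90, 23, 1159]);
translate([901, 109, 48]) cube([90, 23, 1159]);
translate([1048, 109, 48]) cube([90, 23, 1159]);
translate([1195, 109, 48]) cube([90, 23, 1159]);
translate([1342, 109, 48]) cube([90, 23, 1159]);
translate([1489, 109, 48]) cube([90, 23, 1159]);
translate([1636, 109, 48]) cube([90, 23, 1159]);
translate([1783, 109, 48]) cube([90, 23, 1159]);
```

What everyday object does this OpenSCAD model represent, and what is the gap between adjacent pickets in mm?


A fence section. The picket gap is 57 mm.

Two posts, two rails, 12 pickets — a fence section. Span 1832 mm holds 12 pickets of 90 mm with 13 equal gaps: ⌊(1832 − 12·90) / 13⌋ = 57 mm.


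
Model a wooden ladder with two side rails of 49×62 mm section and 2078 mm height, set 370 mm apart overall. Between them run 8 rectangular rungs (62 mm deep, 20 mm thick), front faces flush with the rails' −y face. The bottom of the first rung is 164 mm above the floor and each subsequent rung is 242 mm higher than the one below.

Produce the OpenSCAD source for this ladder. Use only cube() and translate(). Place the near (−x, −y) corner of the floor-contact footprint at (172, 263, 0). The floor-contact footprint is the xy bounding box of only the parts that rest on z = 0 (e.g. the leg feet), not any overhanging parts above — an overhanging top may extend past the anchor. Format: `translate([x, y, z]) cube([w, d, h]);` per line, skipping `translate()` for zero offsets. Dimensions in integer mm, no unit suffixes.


translate([172, 263, 0]) cube([49, 62, 2078]);
translate([493, 263, 0]) cube([49, 62, 2078]);
translate([221, 263, 164]) cube([272, 62, 20]);
translate([221, 263, 406]) cube([272, 62, 20]);
translate([221, 263, 648]) cube([272, 62, 20]);
translate([221, 263, 890]) cube([272, 62, 20]);
translate([221, 263, 1132]) cube([272, 62, 20]);
translate([221, 263, 1374]) cube([272, 62, 20]);
translate([221, 263, 1616]) cube([272, 62, 20]);
translate([221, 263, 1858]) cube([272, 62, 20]);


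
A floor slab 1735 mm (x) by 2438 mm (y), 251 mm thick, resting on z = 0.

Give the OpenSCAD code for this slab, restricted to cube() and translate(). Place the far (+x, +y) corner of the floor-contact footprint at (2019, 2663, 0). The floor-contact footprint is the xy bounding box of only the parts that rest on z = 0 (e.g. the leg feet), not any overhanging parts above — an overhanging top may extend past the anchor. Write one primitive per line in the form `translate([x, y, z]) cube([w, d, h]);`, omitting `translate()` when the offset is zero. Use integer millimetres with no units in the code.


translate([284, 225, 0]) cube([1735, 2438, 251]);


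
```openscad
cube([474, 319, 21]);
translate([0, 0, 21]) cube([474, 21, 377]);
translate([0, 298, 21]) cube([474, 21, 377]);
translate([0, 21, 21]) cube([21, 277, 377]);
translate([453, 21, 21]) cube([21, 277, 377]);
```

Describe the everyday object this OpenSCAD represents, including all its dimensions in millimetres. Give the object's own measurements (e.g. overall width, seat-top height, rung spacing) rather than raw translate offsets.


An open-topped rectangular box: outside dimensions 474×319×398 mm, with a uniform wall and base thickness of 21 mm. The base is a full 474×319 slab on the floor; four walls sit on top of the base. The front and back walls (the −y and +y sides) span the full width; the two side walls fit between them.


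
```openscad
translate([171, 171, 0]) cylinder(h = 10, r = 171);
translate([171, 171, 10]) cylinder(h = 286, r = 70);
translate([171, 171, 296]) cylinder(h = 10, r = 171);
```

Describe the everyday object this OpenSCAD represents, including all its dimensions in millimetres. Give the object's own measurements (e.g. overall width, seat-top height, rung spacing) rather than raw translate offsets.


A spool: two coaxial disc flanges of radius 171 mm and thickness 10 mm, joined by a core cylinder of radius 70 mm and height 286 mm. The lower flange rests on z = 0 and the three cylinders share a vertical axis.


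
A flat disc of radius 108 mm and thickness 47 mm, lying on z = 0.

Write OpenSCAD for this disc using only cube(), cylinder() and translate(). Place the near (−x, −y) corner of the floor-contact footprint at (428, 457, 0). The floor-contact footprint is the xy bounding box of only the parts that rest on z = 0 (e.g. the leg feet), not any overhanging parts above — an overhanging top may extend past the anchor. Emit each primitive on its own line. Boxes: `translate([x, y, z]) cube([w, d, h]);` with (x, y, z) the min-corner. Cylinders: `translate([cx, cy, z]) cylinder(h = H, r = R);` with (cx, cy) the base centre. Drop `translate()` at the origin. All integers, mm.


translate([536, 565, 0]) cylinder(h = 47, r = 108);


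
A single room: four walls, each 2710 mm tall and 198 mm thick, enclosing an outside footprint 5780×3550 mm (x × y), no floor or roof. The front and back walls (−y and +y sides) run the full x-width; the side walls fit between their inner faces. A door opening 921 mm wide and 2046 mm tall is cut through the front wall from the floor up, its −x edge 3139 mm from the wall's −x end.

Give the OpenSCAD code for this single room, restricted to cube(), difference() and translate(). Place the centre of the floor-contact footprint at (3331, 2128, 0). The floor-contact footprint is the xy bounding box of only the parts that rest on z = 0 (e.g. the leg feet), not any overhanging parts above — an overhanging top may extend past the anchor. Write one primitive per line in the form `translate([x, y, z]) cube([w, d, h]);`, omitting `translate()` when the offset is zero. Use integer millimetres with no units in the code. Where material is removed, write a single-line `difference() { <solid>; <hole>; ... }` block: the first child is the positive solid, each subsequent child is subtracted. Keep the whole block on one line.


difference() { translate([441, 353, 0]) cube([5780, 198, 2710]); translate([3580, 353, 0]) cube([921, 198, 2046]); }
translate([441, 3705, 0]) cube([5780, 198, 2710]);
translate([441, 551, 0]) cube([198, 3154, 2710]);
translate([6023, 551, 0]) cube([198, 3154, 2710]);


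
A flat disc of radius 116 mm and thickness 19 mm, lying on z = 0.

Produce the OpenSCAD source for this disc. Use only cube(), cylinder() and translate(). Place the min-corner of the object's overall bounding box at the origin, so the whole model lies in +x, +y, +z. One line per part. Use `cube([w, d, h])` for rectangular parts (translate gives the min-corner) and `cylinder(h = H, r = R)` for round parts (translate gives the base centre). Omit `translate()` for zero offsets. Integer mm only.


translate([116, 116, 0]) cylinder(h = 19, r = 116);


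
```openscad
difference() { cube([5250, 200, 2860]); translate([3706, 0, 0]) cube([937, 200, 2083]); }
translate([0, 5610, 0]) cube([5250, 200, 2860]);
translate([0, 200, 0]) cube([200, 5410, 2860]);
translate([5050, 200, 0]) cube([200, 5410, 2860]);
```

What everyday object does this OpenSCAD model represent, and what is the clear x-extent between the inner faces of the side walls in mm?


A single room. The interior width is 4850 mm.

Four walls enclosing a rectangle with a door in the front wall — a room. Outside width 5250 minus two 200 mm walls gives 4850 mm.


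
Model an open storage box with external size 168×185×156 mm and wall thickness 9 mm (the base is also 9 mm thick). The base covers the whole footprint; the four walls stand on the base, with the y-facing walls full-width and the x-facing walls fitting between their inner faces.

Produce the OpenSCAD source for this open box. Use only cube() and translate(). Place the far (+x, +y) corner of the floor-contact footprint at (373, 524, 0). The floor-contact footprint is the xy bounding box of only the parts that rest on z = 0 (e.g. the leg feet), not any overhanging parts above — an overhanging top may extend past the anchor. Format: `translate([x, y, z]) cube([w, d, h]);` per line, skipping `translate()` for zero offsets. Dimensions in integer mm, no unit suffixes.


translate([205, 339, 0]) cube([168, 185, 9]);
translate([205, 339, 9]) cube([168, 9, 147]);
translate([205, 515, 9]) cube([168, 9, 147]);
translate([205, 348, 9]) cube([9, 167, 147]);
translate([364, 348, 9]) cube([9, 167, 147]);


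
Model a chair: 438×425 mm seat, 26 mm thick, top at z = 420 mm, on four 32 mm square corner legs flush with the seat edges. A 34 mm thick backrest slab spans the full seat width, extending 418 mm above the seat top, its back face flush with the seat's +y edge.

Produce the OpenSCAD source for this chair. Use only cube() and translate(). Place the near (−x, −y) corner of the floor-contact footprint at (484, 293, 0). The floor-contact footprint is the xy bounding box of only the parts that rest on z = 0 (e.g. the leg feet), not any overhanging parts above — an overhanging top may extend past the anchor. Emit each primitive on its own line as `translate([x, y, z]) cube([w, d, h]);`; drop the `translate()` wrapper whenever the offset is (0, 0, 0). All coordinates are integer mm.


translate([484, 293, 394]) cube([438, 425, 26]);
translate([484, 293, 0]) cube([32, 32, 394]);
translate([890, 293, 0]) cube([32, 32, 394]);
translate([484, 686, 0]) cube([32, 32, 394]);
translate([890, 686, 0]) cube([32, 32, 394]);
translate([484, 684, 420]) cube([438, 34, 418]);


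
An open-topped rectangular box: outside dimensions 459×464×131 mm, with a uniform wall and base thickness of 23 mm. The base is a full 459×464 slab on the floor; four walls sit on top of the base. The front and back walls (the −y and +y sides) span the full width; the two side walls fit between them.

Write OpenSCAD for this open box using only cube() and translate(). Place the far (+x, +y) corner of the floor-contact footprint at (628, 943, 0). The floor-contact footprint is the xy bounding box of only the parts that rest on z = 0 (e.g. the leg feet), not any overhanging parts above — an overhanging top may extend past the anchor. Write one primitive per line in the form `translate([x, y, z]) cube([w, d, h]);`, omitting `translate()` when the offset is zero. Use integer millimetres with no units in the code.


translate([169, 479, 0]) cube([459, 464, 23]);
translate([169, 479, 23]) cube([459, 23, 108]);
translate([169, 920, 23]) cube([459, 23, 108]);
translate([169, 502, 23]) cube([23, 418, 108]);
translate([605, 502, 23]) cube([23, 418, 108]);


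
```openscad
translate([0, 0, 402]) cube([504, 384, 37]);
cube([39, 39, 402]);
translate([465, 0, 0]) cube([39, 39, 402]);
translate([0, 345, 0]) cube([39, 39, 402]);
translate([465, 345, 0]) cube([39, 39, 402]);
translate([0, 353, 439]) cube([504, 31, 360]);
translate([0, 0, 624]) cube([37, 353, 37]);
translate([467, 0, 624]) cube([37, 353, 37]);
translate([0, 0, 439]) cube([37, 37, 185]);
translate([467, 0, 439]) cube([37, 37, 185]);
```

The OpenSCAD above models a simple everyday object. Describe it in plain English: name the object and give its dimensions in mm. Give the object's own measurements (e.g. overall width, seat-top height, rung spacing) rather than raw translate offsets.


A chair. The seat is a 504×384×37 mm slab with its top at z = 439 mm, on four 39×39 mm corner legs (flush with the seat edges, standing on z = 0). A flat backrest 31 mm thick, 360 mm tall, spans the full seat width and rises from the seat top along its +y edge, rear face flush with the rear of the seat. Two armrests of 37×37 mm section run along each side from the seat's front edge to the front of the backrest, top faces 222 mm above the seat top and outer faces flush with the seat's x-edges; a 37×37 mm post under the front of each armrest stands on the seat at the front corner.


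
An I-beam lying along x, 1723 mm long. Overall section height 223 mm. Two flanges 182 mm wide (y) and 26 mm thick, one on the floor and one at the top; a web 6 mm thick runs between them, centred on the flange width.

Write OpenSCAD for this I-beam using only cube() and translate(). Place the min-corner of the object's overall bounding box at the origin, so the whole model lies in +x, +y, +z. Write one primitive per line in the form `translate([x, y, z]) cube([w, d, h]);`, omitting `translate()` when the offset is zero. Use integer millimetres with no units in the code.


cube([1723, 182, 26]);
translate([0, 88, 26]) cube([1723, 6, 171]);
translate([0, 0, 197]) cube([1723, 182, 26]);


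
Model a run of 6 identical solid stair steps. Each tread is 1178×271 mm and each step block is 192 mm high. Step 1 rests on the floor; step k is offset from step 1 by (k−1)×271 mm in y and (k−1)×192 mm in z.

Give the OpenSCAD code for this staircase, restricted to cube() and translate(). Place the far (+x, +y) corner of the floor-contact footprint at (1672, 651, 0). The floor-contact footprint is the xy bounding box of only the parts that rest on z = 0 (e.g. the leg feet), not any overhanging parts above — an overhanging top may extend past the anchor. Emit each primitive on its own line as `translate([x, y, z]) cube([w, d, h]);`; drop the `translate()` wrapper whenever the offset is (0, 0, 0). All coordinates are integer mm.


translate([494, 380, 0]) cube([1178, 271, 192]);
translate([494, 651, 192]) cube([1178, 271, 192]);
translate([494, 922, 384]) cube([1178, 271, 192]);
translate([494, 1193, 576]) cube([1178, 271, 192]);
translate([494, 1464, 768]) cube([1178, 271, 192]);
translate([494, 1735, 960]) cube([1178, 271, 192]);


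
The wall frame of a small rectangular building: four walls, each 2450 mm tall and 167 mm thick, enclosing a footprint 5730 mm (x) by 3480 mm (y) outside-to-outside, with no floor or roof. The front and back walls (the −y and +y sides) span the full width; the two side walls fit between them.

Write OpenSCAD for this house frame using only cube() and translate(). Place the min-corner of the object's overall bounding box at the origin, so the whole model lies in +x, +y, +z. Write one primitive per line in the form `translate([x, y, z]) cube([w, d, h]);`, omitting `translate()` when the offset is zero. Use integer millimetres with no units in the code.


cube([5730, 167, 2450]);
translate([0, 3313, 0]) cube([5730, 167, 2450]);
translate([0, 167, 0]) cube([167, 3146, 2450]);
translate([5563, 167, 0]) cube([167, 3146, 2450]);


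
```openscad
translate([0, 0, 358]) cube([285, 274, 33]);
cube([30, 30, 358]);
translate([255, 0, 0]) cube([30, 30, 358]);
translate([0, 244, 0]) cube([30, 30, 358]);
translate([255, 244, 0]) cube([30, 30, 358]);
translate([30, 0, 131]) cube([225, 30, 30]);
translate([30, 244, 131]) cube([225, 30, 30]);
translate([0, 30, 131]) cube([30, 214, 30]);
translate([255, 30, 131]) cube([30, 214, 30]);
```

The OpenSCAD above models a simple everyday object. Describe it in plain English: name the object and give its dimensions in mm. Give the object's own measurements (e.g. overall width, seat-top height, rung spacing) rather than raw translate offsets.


A four-legged stool. The seat is a 285×274×33 mm slab whose top surface is at z = 391 mm; four square legs, each 30×30 mm in cross-section, run from the floor (z = 0) to the underside of the seat, each flush with a corner of the seat. Four stretchers, 30 mm wide and 30 mm tall, connect adjacent legs with their undersides at z = 131 mm, each running between the inner faces of the legs it joins and aligned with the legs' outer faces on the other axis.


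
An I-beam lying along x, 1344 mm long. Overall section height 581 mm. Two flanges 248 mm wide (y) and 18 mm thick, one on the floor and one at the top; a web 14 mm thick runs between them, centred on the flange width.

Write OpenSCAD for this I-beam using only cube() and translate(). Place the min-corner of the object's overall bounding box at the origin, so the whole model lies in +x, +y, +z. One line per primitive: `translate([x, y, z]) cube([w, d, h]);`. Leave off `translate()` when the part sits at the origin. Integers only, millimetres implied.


cube([1344, 248, 18]);
translate([0, 117, 18]) cube([1344, 14, 545]);
translate([0, 0, 563]) cube([1344, 248, 18]);


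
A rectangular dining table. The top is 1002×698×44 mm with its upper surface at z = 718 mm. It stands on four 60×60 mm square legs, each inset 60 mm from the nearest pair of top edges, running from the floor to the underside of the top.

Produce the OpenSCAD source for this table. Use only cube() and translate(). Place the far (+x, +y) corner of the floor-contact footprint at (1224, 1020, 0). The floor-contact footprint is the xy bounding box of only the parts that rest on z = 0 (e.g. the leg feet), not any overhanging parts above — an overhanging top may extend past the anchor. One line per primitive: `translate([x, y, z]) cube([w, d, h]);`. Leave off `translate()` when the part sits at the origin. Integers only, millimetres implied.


translate([282, 382, 674]) cube([1002, 698, 44]);
translate([342, 442, 0]) cube([60, 60, 674]);
translate([1164, 442, 0]) cube([60, 60, 674]);
translate([342, 960, 0]) cube([60, 60, 674]);
translate([1164, 960, 0]) cube([60, 60, 674]);


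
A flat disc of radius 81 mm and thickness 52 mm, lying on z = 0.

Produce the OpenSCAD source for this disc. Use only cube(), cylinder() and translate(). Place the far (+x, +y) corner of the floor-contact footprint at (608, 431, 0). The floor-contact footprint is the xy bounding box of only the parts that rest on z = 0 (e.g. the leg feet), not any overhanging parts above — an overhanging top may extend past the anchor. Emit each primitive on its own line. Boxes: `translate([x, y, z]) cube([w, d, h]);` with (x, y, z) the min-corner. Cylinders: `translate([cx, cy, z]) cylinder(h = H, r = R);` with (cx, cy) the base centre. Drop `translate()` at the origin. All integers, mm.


translate([527, 350, 0]) cylinder(h = 52, r = 81);


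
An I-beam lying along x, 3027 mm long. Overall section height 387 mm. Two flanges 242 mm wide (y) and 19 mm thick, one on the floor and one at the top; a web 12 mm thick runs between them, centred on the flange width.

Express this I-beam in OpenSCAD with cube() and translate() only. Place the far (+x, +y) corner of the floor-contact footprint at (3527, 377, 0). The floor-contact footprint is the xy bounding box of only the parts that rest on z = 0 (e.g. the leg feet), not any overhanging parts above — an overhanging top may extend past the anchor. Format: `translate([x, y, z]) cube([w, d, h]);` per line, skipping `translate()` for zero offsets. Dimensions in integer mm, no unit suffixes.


translate([500, 135, 0]) cube([3027, 242, 19]);
translate([500, 250, 19]) cube([3027, 12, 349]);
translate([500, 135, 368]) cube([3027, 242, 19]);


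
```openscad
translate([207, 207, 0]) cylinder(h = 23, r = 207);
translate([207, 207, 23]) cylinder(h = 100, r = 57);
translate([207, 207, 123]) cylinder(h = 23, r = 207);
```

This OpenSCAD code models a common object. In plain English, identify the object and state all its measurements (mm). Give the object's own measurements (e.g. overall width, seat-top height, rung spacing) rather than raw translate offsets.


A spool: two coaxial disc flanges of radius 207 mm and thickness 23 mm, joined by a core cylinder of radius 57 mm and height 100 mm. The lower flange rests on z = 0 and the three cylinders share a vertical axis.


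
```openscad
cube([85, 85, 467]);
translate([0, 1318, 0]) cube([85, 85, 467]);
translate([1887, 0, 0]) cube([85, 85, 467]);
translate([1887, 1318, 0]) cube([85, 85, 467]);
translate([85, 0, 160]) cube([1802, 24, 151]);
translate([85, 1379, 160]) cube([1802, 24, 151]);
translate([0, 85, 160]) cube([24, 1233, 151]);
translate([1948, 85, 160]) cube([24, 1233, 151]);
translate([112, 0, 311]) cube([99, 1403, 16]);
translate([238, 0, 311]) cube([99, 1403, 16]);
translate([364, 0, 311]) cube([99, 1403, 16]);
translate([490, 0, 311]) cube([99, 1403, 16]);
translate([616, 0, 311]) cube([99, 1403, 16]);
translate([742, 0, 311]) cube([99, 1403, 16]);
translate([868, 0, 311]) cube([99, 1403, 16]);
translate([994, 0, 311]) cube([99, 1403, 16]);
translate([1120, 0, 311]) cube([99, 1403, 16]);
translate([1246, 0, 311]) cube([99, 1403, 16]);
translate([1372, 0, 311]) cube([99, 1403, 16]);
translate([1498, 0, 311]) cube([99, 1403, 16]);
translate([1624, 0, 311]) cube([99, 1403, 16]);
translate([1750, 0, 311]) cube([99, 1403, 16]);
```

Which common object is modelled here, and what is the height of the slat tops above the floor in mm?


A bed frame. The slat-top height is 327 mm.

Four posts, four rails, and a row of slats — a bed frame. Slats sit on the rails at z = 160 + 151 = 311; with slat thickness 16, the top is 327 mm.


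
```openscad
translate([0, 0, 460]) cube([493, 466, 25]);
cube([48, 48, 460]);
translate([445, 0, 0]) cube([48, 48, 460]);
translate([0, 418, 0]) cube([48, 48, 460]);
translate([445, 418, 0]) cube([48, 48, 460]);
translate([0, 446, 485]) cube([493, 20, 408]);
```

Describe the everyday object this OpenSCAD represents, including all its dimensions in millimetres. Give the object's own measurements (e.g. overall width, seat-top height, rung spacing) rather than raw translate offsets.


A chair. The seat is a 493×466×25 mm slab with its top at z = 485 mm, on four 48×48 mm corner legs (flush with the seat edges, standing on z = 0). A flat backrest 20 mm thick, 408 mm tall, spans the full seat width and rises from the seat top along its +y edge, rear face flush with the rear of the seat.


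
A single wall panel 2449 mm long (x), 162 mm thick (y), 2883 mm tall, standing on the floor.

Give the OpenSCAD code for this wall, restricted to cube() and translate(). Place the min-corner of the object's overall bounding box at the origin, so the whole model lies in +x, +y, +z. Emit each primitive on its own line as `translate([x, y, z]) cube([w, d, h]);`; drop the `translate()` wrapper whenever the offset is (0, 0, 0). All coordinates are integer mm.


cube([2449, 162, 2883]);


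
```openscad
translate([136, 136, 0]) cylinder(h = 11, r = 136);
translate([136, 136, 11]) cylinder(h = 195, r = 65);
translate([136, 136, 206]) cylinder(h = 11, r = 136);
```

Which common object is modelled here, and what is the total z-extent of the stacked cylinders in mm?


A spool. The overall height is 217 mm.

Three coaxial cylinders, large–small–large — a spool. Two 11 mm flanges and a 195 mm core give 11 + 195 + 11 = 217 mm.
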